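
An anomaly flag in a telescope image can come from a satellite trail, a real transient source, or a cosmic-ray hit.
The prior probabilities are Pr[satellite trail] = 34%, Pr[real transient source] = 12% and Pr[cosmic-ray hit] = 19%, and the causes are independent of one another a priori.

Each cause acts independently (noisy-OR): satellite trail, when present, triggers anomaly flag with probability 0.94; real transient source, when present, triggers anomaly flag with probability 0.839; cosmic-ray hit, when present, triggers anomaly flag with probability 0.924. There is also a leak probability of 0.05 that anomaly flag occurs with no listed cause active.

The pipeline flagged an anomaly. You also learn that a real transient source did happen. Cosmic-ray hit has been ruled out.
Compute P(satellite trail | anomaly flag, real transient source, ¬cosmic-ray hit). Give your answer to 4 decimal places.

P(satellite trail | anomaly flag, real transient source, ¬cosmic-ray hit) ≈ 0.3760

Under noisy-OR, P(anomaly flag | causes) = 1 − (1−0.05)·∏(1−qᵢ) over the active causes.
Sum P(anomaly flag|·) weighted by the priors over both values of satellite trail:
  P(anomaly flag | real transient source, ¬cosmic-ray hit) = 0.84705*0.66 + 0.990823*0.34
        = 0.559053 + 0.336880 = 0.895933
Configurations with satellite trail contribute 0.336880, so
  P(satellite trail | anomaly flag, real transient source, ¬cosmic-ray hit) = 0.336880 / 0.895933 ≈ 0.3760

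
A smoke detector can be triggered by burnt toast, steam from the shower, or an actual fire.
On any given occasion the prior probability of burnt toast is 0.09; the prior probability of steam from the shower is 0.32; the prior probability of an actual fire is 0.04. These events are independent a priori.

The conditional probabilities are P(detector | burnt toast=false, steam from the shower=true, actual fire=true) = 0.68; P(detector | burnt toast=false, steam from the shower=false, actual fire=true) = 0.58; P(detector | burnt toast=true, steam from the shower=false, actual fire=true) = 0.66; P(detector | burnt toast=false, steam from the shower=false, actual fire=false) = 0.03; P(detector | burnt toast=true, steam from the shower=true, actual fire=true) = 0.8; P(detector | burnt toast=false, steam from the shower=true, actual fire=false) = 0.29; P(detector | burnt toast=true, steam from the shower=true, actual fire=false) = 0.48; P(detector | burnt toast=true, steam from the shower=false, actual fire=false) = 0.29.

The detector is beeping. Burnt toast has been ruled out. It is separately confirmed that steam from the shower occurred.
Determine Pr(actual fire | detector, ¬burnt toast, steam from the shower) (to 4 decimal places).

Weight on actual fire=true, given the evidence: 0.68×0.04 = 0.027200
Normalizer over all consistent configurations: 0.29×0.96 + 0.68×0.04 = 0.305600
P(actual fire | detector, ¬burnt toast, steam from the shower) = 0.027200/0.305600 ≈ 0.0890

Pr(actual fire | detector, ¬burnt toast, steam from the shower) ≈ 0.0890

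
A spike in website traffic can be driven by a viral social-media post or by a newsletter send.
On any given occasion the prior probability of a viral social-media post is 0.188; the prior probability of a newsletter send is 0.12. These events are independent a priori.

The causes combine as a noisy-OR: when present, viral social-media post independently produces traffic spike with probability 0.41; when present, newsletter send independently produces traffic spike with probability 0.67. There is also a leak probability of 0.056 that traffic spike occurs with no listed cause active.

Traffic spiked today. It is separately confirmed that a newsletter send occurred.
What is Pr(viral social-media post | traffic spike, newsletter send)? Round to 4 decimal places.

Under noisy-OR, P(traffic spike | causes) = 1 − (1−0.056)·∏(1−qᵢ) over the active causes.
P(traffic spike | newsletter send) = 0.68848*0.812 + 0.816203*0.188 = 0.559046 + 0.153446 = 0.712492
Of this, 0.153446 comes from 0.816203*0.188 (the viral social-media post=true cases).
So P(viral social-media post | traffic spike, newsletter send) = 0.153446/0.712492 ≈ 0.2154.

Pr(viral social-media post | traffic spike, newsletter send) ≈ 0.2154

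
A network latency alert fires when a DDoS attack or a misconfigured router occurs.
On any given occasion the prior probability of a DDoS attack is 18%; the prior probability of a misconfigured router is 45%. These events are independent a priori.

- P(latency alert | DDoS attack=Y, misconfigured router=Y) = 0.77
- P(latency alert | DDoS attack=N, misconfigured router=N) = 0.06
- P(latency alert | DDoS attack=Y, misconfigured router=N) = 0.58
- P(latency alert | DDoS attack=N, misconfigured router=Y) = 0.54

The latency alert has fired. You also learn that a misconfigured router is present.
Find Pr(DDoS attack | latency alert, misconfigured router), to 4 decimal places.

P(latency alert | misconfigured router) = 0.54·0.82 + 0.77·0.18 = 0.442800 + 0.138600 = 0.581400
Of this, 0.138600 comes from 0.77·0.18 (the DDoS attack=true cases).
Hence the posterior is 0.138600/0.581400 ≈ 0.2384.

Pr(DDoS attack | latency alert, misconfigured router) ≈ 0.2384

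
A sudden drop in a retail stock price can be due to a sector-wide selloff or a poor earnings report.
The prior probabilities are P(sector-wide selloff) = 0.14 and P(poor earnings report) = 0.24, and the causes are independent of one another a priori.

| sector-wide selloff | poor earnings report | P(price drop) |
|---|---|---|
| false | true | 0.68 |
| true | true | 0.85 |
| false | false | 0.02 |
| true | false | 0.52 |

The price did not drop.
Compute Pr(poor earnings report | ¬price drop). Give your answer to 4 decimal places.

P(¬price drop) = 0.98·0.86·0.76 + 0.32·0.86·0.24 + 0.48·0.14·0.76 + 0.15·0.14·0.24 = 0.640528 + 0.066048 + 0.051072 + 0.005040 = 0.762688
Of this, 0.071088 comes from 0.066048 + 0.005040 (the poor earnings report=true cases).
Hence the posterior is 0.071088/0.762688 ≈ 0.0932.

Pr(poor earnings report | ¬price drop) ≈ 0.0932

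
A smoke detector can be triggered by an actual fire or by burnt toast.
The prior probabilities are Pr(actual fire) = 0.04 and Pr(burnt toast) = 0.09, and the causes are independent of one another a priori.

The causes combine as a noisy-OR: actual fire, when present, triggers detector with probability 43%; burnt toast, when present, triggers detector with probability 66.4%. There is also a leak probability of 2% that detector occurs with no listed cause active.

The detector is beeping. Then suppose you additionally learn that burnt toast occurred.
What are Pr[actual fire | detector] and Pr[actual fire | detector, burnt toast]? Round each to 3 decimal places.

Under noisy-OR, P(detector | causes) = 1 − (1−0.02)·∏(1−qᵢ) over the active causes.
By total probability over the 4 (actual fire, burnt toast) configurations:
  P(detector) = 0.02*0.96*0.91 + 0.67072*0.96*0.09 + 0.4414*0.04*0.91 + 0.81231*0.04*0.09
        = 0.017472 + 0.057950 + 0.016067 + 0.002924 = 0.094413
Keeping only the actual fire-present terms gives 0.018991, so
  P(actual fire | detector) = 0.018991 / 0.094413 ≈ 0.201

Now condition on the additional information:
For the numerator, keep only actual fire=true terms: 0.81231·0.04 = 0.032492
Normalizer over all consistent configurations: 0.67072·0.96 + 0.81231·0.04 = 0.676383
P(actual fire | detector, burnt toast) = 0.032492/0.676383 ≈ 0.048
— burnt toast explains away the evidence for actual fire.

Pr[actual fire | detector] ≈ 0.201; Pr[actual fire | detector, burnt toast] ≈ 0.048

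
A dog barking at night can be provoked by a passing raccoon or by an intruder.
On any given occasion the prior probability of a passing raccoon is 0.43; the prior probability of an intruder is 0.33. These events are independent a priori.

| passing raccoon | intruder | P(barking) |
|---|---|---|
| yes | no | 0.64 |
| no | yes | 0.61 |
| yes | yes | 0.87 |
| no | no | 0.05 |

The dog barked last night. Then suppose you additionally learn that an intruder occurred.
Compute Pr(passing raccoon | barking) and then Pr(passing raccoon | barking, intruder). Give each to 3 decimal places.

Enumerate the 4 (passing raccoon, intruder) configurations and weight by the priors:
  P(barking) = 0.05·0.57·0.67 + 0.61·0.57·0.33 + 0.64·0.43·0.67 + 0.87·0.43·0.33
        = 0.019095 + 0.114741 + 0.184384 + 0.123453 = 0.441673
Keeping only the passing raccoon-present terms gives 0.307837, so
  P(passing raccoon | barking) = 0.307837 / 0.441673 ≈ 0.697

Now condition on the additional information:
By total probability over both values of passing raccoon:
  P(barking | intruder) = 0.61·0.57 + 0.87·0.43
        = 0.347700 + 0.374100 = 0.721800
The terms with passing raccoon present sum to 0.374100, so
  P(passing raccoon | barking, intruder) = 0.374100 / 0.721800 ≈ 0.518
This is intercausal reasoning (explaining away): once intruder accounts for the barking, passing raccoon becomes less likely.

Pr(passing raccoon | barking) ≈ 0.697; Pr(passing raccoon | barking, intruder) ≈ 0.518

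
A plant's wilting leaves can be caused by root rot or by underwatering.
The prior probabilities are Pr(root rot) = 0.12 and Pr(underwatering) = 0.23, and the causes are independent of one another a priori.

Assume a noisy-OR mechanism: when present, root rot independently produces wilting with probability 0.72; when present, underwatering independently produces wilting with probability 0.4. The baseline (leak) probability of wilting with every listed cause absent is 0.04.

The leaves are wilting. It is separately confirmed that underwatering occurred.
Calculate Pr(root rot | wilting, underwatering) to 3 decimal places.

Pr(root rot | wilting, underwatering) ≈ 0.212

Under noisy-OR, P(wilting | causes) = 1 − (1−0.04)·∏(1−qᵢ) over the active causes.
Enumerate both values of root rot and weight by the priors:
  P(wilting | underwatering) = 0.424×0.88 + 0.83872×0.12
        = 0.373120 + 0.100646 = 0.473766
The terms with root rot present sum to 0.100646, so
  P(root rot | wilting, underwatering) = 0.100646 / 0.473766 ≈ 0.212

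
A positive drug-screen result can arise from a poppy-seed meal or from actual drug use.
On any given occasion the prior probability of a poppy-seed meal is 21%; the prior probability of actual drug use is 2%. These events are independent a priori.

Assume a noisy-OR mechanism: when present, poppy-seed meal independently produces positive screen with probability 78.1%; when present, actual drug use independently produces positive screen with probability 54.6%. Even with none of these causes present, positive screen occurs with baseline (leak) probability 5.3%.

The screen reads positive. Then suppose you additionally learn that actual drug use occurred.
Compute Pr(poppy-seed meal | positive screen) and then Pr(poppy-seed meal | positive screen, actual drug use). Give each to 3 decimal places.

Pr(poppy-seed meal | positive screen) ≈ 0.769; Pr(poppy-seed meal | positive screen, actual drug use) ≈ 0.297

Under noisy-OR, P(positive screen | causes) = 1 − (1−0.053)·∏(1−qᵢ) over the active causes.
Enumerate the 4 (poppy-seed meal, actual drug use) configurations and weight by the priors:
  P(positive screen) = 0.053·0.79·0.98 + 0.570062·0.79·0.02 + 0.792607·0.21·0.98 + 0.905844·0.21·0.02
        = 0.041033 + 0.009007 + 0.163119 + 0.003805 = 0.216964
The terms with poppy-seed meal present sum to 0.166924, so
  P(poppy-seed meal | positive screen) = 0.166924 / 0.216964 ≈ 0.769

With the extra evidence:
Weight on poppy-seed meal=true, given the evidence: 0.905844×0.21 = 0.190227
The normalizing constant is 0.570062×0.79 + 0.905844×0.21 = 0.640576
P(poppy-seed meal | positive screen, actual drug use) = 0.190227/0.640576 ≈ 0.297
Conditioning on actual drug use lowers the posterior on poppy-seed meal: the classic explaining-away effect in a common-effect structure.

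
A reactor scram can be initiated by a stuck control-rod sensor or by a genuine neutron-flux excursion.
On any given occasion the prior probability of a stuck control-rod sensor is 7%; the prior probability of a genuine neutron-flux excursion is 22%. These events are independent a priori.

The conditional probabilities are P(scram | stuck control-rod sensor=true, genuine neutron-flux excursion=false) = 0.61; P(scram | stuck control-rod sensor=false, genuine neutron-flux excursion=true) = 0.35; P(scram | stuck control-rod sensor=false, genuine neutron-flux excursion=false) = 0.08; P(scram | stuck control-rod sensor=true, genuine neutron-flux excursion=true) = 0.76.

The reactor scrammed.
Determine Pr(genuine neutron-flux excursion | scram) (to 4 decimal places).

Pr(genuine neutron-flux excursion | scram) ≈ 0.4770

Numerator (weight on configurations with genuine neutron-flux excursion): 0.071610 + 0.011704 = 0.083314
Normalizer over all consistent configurations: 0.08×0.93×0.78 + 0.35×0.93×0.22 + 0.61×0.07×0.78 + 0.76×0.07×0.22 = 0.174652
Posterior = 0.083314 / 0.174652 ≈ 0.4770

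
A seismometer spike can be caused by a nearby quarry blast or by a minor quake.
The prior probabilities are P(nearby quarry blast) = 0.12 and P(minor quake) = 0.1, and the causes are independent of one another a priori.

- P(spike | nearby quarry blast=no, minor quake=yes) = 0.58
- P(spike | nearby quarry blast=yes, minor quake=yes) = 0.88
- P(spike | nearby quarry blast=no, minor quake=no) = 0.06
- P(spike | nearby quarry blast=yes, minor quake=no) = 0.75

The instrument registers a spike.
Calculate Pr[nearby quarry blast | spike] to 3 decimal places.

Numerator (weight on configurations with nearby quarry blast): 0.081000 + 0.010560 = 0.091560
Normalizer over all consistent configurations: 0.06×0.88×0.9 + 0.58×0.88×0.1 + 0.75×0.12×0.9 + 0.88×0.12×0.1 = 0.190120
P(nearby quarry blast | spike) = 0.091560/0.190120 ≈ 0.482

Pr[nearby quarry blast | spike] ≈ 0.482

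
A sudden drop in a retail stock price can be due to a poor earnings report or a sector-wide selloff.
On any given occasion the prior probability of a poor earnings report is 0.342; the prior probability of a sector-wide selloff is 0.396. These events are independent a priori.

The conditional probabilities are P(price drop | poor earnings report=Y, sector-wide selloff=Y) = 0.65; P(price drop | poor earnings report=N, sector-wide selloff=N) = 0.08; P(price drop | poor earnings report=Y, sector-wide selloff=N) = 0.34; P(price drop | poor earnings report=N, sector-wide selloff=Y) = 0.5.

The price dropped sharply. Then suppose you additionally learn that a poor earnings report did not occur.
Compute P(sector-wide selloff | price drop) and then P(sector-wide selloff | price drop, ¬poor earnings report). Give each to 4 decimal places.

P(sector-wide selloff | price drop) ≈ 0.6815; P(sector-wide selloff | price drop, ¬poor earnings report) ≈ 0.8038

Numerator (weight on configurations with sector-wide selloff): 0.130284 + 0.088031 = 0.218315
Denominator P(price drop): 0.08*0.658*0.604 + 0.5*0.658*0.396 + 0.34*0.342*0.604 + 0.65*0.342*0.396 = 0.320343
Posterior = 0.218315 / 0.320343 ≈ 0.6815

Now condition on the additional information:
P(price drop | ¬poor earnings report) = 0.08×0.604 + 0.5×0.396 = 0.048320 + 0.198000 = 0.246320
Restricting to configurations with sector-wide selloff present: 0.5×0.396 = 0.198000.
Hence the posterior is 0.198000/0.246320 ≈ 0.8038.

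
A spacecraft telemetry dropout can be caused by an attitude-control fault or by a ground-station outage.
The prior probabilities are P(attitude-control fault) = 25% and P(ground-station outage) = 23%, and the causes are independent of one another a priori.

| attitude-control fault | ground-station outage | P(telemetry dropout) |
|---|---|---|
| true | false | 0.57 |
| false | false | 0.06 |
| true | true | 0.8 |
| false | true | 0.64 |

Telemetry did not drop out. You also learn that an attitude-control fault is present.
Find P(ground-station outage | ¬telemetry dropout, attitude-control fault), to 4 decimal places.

Weight on ground-station outage=true, given the evidence: 0.2*0.23 = 0.046000
The normalizing constant is 0.43*0.77 + 0.2*0.23 = 0.377100
Posterior = 0.046000 / 0.377100 ≈ 0.1220

P(ground-station outage | ¬telemetry dropout, attitude-control fault) ≈ 0.1220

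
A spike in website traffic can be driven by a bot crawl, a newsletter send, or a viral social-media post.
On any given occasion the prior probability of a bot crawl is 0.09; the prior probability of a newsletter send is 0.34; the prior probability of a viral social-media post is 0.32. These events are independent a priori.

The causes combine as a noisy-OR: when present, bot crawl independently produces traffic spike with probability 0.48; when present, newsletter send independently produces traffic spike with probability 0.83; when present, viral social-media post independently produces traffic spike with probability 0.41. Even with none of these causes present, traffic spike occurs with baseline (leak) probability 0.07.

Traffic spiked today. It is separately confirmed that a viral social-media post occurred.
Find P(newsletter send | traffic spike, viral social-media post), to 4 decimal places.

Under noisy-OR, P(traffic spike | causes) = 1 − (1−0.07)·∏(1−qᵢ) over the active causes.
Weight on newsletter send=true, given the evidence: 0.280539 + 0.029116 = 0.309655
Normalizer over all consistent configurations: 0.4513*0.91*0.66 + 0.906721*0.91*0.34 + 0.714676*0.09*0.66 + 0.951495*0.09*0.34 = 0.623158
Posterior = 0.309655 / 0.623158 ≈ 0.4969

P(newsletter send | traffic spike, viral social-media post) ≈ 0.4969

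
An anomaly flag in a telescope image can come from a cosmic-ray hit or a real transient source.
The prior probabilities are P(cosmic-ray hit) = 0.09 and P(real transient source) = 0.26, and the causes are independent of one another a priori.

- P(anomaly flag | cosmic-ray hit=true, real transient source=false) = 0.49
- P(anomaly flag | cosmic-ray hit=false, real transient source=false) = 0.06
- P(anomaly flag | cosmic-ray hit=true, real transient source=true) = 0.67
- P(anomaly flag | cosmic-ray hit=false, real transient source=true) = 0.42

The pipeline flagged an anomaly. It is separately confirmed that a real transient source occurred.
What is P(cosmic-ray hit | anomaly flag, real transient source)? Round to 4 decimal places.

Enumerate both values of cosmic-ray hit and weight by the priors:
  P(anomaly flag | real transient source) = 0.42·0.91 + 0.67·0.09
        = 0.382200 + 0.060300 = 0.442500
The terms with cosmic-ray hit present sum to 0.060300, so
  P(cosmic-ray hit | anomaly flag, real transient source) = 0.060300 / 0.442500 ≈ 0.1363

P(cosmic-ray hit | anomaly flag, real transient source) ≈ 0.1363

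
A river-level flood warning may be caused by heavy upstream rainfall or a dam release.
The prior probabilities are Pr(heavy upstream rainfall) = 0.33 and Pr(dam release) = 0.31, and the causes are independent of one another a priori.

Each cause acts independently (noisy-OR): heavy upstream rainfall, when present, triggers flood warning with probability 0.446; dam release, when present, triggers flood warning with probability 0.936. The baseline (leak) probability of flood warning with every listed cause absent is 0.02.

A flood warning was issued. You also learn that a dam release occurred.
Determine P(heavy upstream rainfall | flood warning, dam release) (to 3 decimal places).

P(heavy upstream rainfall | flood warning, dam release) ≈ 0.337

Under noisy-OR, P(flood warning | causes) = 1 − (1−0.02)·∏(1−qᵢ) over the active causes.
Weight on heavy upstream rainfall=true, given the evidence: 0.965253·0.33 = 0.318533
The normalizing constant is 0.93728·0.67 + 0.965253·0.33 = 0.946511
Posterior = 0.318533 / 0.946511 ≈ 0.337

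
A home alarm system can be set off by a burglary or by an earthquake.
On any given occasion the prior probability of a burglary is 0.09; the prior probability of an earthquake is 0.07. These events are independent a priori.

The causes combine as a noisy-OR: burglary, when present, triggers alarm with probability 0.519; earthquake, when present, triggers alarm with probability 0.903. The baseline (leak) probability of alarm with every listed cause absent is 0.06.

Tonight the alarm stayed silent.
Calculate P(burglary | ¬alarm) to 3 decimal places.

P(burglary | ¬alarm) ≈ 0.045

Under noisy-OR, P(alarm | causes) = 1 − (1−0.06)·∏(1−qᵢ) over the active causes.
P(¬alarm) = 0.94·0.91·0.93 + 0.09118·0.91·0.07 + 0.45214·0.09·0.93 + 0.043858·0.09·0.07 = 0.795522 + 0.005808 + 0.037844 + 0.000276 = 0.839450
Of this, 0.038120 comes from 0.037844 + 0.000276 (the burglary=true cases).
P(burglary | ¬alarm) = 0.038120 / 0.839450 ≈ 0.045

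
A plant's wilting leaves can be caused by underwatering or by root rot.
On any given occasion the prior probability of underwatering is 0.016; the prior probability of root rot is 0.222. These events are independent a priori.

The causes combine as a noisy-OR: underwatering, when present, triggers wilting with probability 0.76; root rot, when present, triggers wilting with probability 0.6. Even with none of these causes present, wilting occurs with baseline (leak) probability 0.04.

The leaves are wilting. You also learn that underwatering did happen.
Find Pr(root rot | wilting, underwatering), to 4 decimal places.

Pr(root rot | wilting, underwatering) ≈ 0.2518

Under noisy-OR, P(wilting | causes) = 1 − (1−0.04)·∏(1−qᵢ) over the active causes.
For the numerator, keep only root rot=true terms: 0.90784·0.222 = 0.201540
Denominator P(wilting | underwatering): 0.7696·0.778 + 0.90784·0.222 = 0.800289
Posterior = 0.201540 / 0.800289 ≈ 0.2518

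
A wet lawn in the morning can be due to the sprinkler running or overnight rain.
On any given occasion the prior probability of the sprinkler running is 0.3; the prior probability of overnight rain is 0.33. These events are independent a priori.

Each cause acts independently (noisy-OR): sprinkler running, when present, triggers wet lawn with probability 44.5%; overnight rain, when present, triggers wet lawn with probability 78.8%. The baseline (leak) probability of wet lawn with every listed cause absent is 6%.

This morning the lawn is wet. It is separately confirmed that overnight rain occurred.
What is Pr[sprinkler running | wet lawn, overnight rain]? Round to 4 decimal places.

Under noisy-OR, P(wet lawn | causes) = 1 − (1−0.06)·∏(1−qᵢ) over the active causes.
By total probability over both values of sprinkler running:
  P(wet lawn | overnight rain) = 0.80072*0.7 + 0.8894*0.3
        = 0.560504 + 0.266820 = 0.827324
Configurations with sprinkler running contribute 0.266820, so
  P(sprinkler running | wet lawn, overnight rain) = 0.266820 / 0.827324 ≈ 0.3225

Pr[sprinkler running | wet lawn, overnight rain] ≈ 0.3225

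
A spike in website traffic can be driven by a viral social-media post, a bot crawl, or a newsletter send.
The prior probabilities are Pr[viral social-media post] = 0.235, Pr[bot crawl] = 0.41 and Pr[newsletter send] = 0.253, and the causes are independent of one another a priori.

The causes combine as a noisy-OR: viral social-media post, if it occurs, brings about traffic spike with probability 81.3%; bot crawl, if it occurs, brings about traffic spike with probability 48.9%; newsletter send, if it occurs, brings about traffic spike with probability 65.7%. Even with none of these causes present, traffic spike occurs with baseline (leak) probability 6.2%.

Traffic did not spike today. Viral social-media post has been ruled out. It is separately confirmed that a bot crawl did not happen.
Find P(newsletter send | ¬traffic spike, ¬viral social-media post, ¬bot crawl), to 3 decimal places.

Under noisy-OR, P(traffic spike | causes) = 1 − (1−0.062)·∏(1−qᵢ) over the active causes.
By total probability over both values of newsletter send:
  P(¬traffic spike | ¬viral social-media post, ¬bot crawl) = 0.938×0.747 + 0.321734×0.253
        = 0.700686 + 0.081399 = 0.782085
Keeping only the newsletter send-present terms gives 0.081399, so
  P(newsletter send | ¬traffic spike, ¬viral social-media post, ¬bot crawl) = 0.081399 / 0.782085 ≈ 0.104

P(newsletter send | ¬traffic spike, ¬viral social-media post, ¬bot crawl) ≈ 0.104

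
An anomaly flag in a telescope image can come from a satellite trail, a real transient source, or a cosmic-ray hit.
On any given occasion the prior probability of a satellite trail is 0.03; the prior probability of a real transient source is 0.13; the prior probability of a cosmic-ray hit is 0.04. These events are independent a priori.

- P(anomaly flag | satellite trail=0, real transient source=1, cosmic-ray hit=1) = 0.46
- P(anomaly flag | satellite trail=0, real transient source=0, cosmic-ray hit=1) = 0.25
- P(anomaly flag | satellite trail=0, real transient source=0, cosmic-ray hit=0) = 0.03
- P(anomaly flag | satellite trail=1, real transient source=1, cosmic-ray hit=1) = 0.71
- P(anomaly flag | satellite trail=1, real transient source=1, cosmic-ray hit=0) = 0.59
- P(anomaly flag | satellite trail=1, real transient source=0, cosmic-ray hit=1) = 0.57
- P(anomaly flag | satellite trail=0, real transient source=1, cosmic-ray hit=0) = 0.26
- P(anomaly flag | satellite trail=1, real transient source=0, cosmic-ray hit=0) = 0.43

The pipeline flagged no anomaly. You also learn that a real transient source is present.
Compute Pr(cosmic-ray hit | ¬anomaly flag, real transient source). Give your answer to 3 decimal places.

Enumerate the 4 (satellite trail, cosmic-ray hit) configurations and weight by the priors:
  P(¬anomaly flag | real transient source) = 0.74*0.97*0.96 + 0.54*0.97*0.04 + 0.41*0.03*0.96 + 0.29*0.03*0.04
        = 0.689088 + 0.020952 + 0.011808 + 0.000348 = 0.722196
The terms with cosmic-ray hit present sum to 0.021300, so
  P(cosmic-ray hit | ¬anomaly flag, real transient source) = 0.021300 / 0.722196 ≈ 0.029

Pr(cosmic-ray hit | ¬anomaly flag, real transient source) ≈ 0.029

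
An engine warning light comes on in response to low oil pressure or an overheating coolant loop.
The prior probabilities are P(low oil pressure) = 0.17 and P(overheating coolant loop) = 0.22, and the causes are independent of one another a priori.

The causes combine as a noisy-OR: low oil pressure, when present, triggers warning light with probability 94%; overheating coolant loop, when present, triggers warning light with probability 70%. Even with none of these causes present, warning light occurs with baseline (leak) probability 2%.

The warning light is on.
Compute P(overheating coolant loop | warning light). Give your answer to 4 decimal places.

P(overheating coolant loop | warning light) ≈ 0.5460

Under noisy-OR, P(warning light | causes) = 1 − (1−0.02)·∏(1−qᵢ) over the active causes.
P(warning light) = 0.02×0.83×0.78 + 0.706×0.83×0.22 + 0.9412×0.17×0.78 + 0.98236×0.17×0.22 = 0.012948 + 0.128916 + 0.124803 + 0.036740 = 0.303407
Restricting to configurations with overheating coolant loop present: 0.128916 + 0.036740 = 0.165656.
Hence the posterior is 0.165656/0.303407 ≈ 0.5460.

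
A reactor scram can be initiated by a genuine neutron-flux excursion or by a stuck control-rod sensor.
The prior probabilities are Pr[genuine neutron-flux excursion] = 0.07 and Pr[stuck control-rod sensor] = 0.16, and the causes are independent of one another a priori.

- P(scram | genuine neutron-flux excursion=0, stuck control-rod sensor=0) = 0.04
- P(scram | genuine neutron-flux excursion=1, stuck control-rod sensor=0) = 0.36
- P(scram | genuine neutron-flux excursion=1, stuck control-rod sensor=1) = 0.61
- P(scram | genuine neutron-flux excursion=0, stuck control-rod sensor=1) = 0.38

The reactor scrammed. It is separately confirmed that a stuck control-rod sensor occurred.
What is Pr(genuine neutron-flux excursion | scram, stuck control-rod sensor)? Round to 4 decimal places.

For the numerator, keep only genuine neutron-flux excursion=true terms: 0.61*0.07 = 0.042700
Denominator P(scram | stuck control-rod sensor): 0.38*0.93 + 0.61*0.07 = 0.396100
P(genuine neutron-flux excursion | scram, stuck control-rod sensor) = 0.042700/0.396100 ≈ 0.1078

Pr(genuine neutron-flux excursion | scram, stuck control-rod sensor) ≈ 0.1078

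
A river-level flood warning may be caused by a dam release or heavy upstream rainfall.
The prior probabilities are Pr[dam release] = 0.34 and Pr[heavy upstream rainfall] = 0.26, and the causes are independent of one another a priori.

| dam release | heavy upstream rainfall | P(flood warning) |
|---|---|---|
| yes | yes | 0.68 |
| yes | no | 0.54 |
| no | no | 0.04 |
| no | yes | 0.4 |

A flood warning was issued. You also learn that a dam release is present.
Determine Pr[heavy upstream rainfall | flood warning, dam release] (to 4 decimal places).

Pr[heavy upstream rainfall | flood warning, dam release] ≈ 0.3067

Numerator (weight on configurations with heavy upstream rainfall): 0.68*0.26 = 0.176800
Denominator P(flood warning | dam release): 0.54*0.74 + 0.68*0.26 = 0.576400
Posterior = 0.176800 / 0.576400 ≈ 0.3067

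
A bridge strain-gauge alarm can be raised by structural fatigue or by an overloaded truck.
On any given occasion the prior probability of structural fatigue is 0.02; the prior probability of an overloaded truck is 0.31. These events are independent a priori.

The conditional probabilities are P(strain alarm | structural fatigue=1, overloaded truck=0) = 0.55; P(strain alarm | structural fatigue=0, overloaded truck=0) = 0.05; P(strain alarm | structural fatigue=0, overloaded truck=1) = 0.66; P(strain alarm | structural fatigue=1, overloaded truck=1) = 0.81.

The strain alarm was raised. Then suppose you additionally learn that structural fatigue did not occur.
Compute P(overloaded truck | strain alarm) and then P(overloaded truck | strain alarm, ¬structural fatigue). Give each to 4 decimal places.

P(strain alarm) = 0.05*0.98*0.69 + 0.66*0.98*0.31 + 0.55*0.02*0.69 + 0.81*0.02*0.31 = 0.033810 + 0.200508 + 0.007590 + 0.005022 = 0.246930
Of this, 0.205530 comes from 0.200508 + 0.005022 (the overloaded truck=true cases).
P(overloaded truck | strain alarm) = 0.205530 / 0.246930 ≈ 0.8323

Now also conditioning on structural fatigue≠true:
For the numerator, keep only overloaded truck=true terms: 0.66×0.31 = 0.204600
Normalizer over all consistent configurations: 0.05×0.69 + 0.66×0.31 = 0.239100
Posterior = 0.204600 / 0.239100 ≈ 0.8557

P(overloaded truck | strain alarm) ≈ 0.8323; P(overloaded truck | strain alarm, ¬structural fatigue) ≈ 0.8557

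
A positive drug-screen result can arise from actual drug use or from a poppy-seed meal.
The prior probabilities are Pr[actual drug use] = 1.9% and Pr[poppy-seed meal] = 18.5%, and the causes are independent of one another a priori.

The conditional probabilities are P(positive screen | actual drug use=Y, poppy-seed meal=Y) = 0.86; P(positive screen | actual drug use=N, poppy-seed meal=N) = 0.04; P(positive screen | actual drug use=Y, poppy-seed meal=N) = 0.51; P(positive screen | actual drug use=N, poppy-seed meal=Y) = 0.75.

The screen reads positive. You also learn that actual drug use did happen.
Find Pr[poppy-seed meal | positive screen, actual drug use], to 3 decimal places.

P(positive screen | actual drug use) = 0.51·0.815 + 0.86·0.185 = 0.415650 + 0.159100 = 0.574750
Restricting to configurations with poppy-seed meal present: 0.86·0.185 = 0.159100.
So P(poppy-seed meal | positive screen, actual drug use) = 0.159100/0.574750 ≈ 0.277.

Pr[poppy-seed meal | positive screen, actual drug use] ≈ 0.277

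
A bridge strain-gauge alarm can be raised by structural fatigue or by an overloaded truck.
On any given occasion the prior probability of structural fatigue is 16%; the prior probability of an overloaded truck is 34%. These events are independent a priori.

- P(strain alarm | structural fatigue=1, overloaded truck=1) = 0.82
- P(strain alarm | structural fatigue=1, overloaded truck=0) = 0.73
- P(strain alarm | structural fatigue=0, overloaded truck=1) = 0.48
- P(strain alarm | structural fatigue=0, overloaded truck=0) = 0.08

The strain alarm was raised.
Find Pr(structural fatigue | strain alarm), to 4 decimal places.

Pr(structural fatigue | strain alarm) ≈ 0.4015

Sum P(strain alarm|·) weighted by the priors over the 4 (structural fatigue, overloaded truck) configurations:
  P(strain alarm) = 0.08*0.84*0.66 + 0.48*0.84*0.34 + 0.73*0.16*0.66 + 0.82*0.16*0.34
        = 0.044352 + 0.137088 + 0.077088 + 0.044608 = 0.303136
Configurations with structural fatigue contribute 0.121696, so
  P(structural fatigue | strain alarm) = 0.121696 / 0.303136 ≈ 0.4015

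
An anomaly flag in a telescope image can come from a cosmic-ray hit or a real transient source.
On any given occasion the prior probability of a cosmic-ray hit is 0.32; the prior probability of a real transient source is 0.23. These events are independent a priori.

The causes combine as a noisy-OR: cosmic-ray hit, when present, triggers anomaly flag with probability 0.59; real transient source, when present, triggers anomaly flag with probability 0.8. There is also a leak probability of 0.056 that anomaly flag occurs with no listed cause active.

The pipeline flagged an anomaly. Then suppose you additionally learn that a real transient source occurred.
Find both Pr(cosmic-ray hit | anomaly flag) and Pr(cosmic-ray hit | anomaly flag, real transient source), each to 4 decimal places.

Pr(cosmic-ray hit | anomaly flag) ≈ 0.5836; Pr(cosmic-ray hit | anomaly flag, real transient source) ≈ 0.3486

Under noisy-OR, P(anomaly flag | causes) = 1 − (1−0.056)·∏(1−qᵢ) over the active causes.
P(anomaly flag) = 0.056*0.68*0.77 + 0.8112*0.68*0.23 + 0.61296*0.32*0.77 + 0.922592*0.32*0.23 = 0.029322 + 0.126872 + 0.151033 + 0.067903 = 0.375130
Of this, 0.218936 comes from 0.151033 + 0.067903 (the cosmic-ray hit=true cases).
Hence the posterior is 0.218936/0.375130 ≈ 0.5836.

Now also conditioning on real transient source=true:
For the numerator, keep only cosmic-ray hit=true terms: 0.922592×0.32 = 0.295229
The normalizing constant is 0.8112×0.68 + 0.922592×0.32 = 0.846845
Posterior = 0.295229 / 0.846845 ≈ 0.3486
The drop from 0.5836 to 0.3486 is the explaining-away (discounting) effect.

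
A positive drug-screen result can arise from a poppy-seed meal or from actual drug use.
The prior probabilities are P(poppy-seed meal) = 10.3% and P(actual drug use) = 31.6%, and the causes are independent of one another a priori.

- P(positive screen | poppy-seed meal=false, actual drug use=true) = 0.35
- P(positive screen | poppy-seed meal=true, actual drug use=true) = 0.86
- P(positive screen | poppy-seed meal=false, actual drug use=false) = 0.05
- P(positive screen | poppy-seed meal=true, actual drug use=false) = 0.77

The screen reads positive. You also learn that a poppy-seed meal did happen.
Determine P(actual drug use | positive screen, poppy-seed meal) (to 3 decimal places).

P(positive screen | poppy-seed meal) = 0.77×0.684 + 0.86×0.316 = 0.526680 + 0.271760 = 0.798440
The actual drug use-present share is 0.86×0.316 = 0.271760.
Hence the posterior is 0.271760/0.798440 ≈ 0.340.

P(actual drug use | positive screen, poppy-seed meal) ≈ 0.340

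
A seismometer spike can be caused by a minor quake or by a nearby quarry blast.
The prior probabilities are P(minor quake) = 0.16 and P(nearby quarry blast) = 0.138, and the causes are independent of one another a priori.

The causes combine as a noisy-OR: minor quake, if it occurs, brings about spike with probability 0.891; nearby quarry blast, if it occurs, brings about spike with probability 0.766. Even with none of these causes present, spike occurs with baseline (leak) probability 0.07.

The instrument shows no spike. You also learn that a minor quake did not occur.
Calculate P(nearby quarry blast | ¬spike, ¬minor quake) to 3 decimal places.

Under noisy-OR, P(spike | causes) = 1 − (1−0.07)·∏(1−qᵢ) over the active causes.
Sum P(¬spike|·) weighted by the priors over both values of nearby quarry blast:
  P(¬spike | ¬minor quake) = 0.93·0.862 + 0.21762·0.138
        = 0.801660 + 0.030032 = 0.831692
Keeping only the nearby quarry blast-present terms gives 0.030032, so
  P(nearby quarry blast | ¬spike, ¬minor quake) = 0.030032 / 0.831692 ≈ 0.036

P(nearby quarry blast | ¬spike, ¬minor quake) ≈ 0.036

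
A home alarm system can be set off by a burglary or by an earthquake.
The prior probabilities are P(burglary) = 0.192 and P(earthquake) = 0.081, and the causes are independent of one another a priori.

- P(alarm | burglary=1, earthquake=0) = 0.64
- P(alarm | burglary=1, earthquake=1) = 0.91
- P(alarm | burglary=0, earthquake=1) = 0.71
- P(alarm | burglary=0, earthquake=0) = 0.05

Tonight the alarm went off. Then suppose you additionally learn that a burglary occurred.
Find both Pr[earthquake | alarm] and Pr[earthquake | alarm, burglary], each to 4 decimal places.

By total probability over the 4 (burglary, earthquake) configurations:
  P(alarm) = 0.05·0.808·0.919 + 0.71·0.808·0.081 + 0.64·0.192·0.919 + 0.91·0.192·0.081
        = 0.037128 + 0.046468 + 0.112927 + 0.014152 = 0.210675
The terms with earthquake present sum to 0.060620, so
  P(earthquake | alarm) = 0.060620 / 0.210675 ≈ 0.2877

With the extra evidence:
P(alarm | burglary) = 0.64×0.919 + 0.91×0.081 = 0.588160 + 0.073710 = 0.661870
Of this, 0.073710 comes from 0.91×0.081 (the earthquake=true cases).
Hence the posterior is 0.073710/0.661870 ≈ 0.1114.
Conditioning on burglary lowers the posterior on earthquake: the classic explaining-away effect in a common-effect structure.

Pr[earthquake | alarm] ≈ 0.2877; Pr[earthquake | alarm, burglary] ≈ 0.1114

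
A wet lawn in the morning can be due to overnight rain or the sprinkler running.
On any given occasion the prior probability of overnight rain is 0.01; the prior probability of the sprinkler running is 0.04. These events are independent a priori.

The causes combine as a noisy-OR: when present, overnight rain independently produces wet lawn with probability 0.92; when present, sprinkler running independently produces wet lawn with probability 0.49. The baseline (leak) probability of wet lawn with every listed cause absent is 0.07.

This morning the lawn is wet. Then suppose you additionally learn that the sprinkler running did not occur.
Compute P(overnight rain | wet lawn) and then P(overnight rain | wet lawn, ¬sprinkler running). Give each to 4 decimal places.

P(overnight rain | wet lawn) ≈ 0.0960; P(overnight rain | wet lawn, ¬sprinkler running) ≈ 0.1178

Under noisy-OR, P(wet lawn | causes) = 1 − (1−0.07)·∏(1−qᵢ) over the active causes.
Numerator (weight on configurations with overnight rain): 0.008886 + 0.000385 = 0.009271
Denominator P(wet lawn): 0.07×0.99×0.96 + 0.5257×0.99×0.04 + 0.9256×0.01×0.96 + 0.962056×0.01×0.04 = 0.096617
P(overnight rain | wet lawn) = 0.009271/0.096617 ≈ 0.0960

Now condition on the additional information:
Weight on overnight rain=true, given the evidence: 0.9256*0.01 = 0.009256
Normalizer over all consistent configurations: 0.07*0.99 + 0.9256*0.01 = 0.078556
P(overnight rain | wet lawn, ¬sprinkler running) = 0.009256/0.078556 ≈ 0.1178
Ruling out sprinkler running raises the posterior on overnight rain — the flip side of explaining away.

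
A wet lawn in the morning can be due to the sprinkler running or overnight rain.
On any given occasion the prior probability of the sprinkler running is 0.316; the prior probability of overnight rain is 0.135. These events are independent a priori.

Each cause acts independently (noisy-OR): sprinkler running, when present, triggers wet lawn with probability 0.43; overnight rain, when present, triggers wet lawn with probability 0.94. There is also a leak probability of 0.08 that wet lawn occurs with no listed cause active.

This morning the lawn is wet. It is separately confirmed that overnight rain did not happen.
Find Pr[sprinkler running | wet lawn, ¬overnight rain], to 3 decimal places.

Under noisy-OR, P(wet lawn | causes) = 1 − (1−0.08)·∏(1−qᵢ) over the active causes.
P(wet lawn | ¬overnight rain) = 0.08×0.684 + 0.4756×0.316 = 0.054720 + 0.150290 = 0.205010
Of this, 0.150290 comes from 0.4756×0.316 (the sprinkler running=true cases).
Hence the posterior is 0.150290/0.205010 ≈ 0.733.

Pr[sprinkler running | wet lawn, ¬overnight rain] ≈ 0.733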